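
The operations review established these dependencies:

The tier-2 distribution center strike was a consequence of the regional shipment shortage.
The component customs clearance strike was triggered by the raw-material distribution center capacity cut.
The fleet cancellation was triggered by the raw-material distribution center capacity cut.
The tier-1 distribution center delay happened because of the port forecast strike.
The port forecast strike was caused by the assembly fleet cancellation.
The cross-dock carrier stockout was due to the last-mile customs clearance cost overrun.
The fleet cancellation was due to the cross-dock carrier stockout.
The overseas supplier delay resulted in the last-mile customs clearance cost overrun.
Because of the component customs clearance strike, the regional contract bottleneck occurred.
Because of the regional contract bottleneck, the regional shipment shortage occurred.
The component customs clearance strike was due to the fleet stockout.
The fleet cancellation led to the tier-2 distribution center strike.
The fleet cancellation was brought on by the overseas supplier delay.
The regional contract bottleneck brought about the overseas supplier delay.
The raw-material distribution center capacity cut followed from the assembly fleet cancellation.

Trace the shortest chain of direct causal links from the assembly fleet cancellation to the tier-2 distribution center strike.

the assembly fleet cancellation → the raw-material distribution center capacity cut → the fleet cancellation → the tier-2 distribution center strike

the assembly fleet cancellation → the raw-material distribution center capacity cut
the raw-material distribution center capacity cut → the fleet cancellation
the fleet cancellation → the tier-2 distribution center strike
Length: 3 steps.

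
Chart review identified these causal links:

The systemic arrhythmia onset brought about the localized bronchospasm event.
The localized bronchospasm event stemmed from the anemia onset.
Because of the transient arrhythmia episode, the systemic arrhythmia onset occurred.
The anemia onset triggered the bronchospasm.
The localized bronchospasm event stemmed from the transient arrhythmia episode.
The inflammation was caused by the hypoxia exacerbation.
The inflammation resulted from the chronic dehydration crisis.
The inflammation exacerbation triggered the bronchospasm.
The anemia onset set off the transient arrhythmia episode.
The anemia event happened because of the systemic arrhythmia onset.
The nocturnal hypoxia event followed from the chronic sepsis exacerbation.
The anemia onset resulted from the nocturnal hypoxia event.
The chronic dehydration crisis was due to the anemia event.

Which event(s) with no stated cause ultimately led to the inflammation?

the chronic sepsis exacerbation, the hypoxia exacerbation

Tracing upstream from the inflammation: the inflammation ← the hypoxia exacerbation.
A separate upstream branch: the inflammation ← the chronic dehydration crisis ← the anemia event ← the systemic arrhythmia onset ← the transient arrhythmia episode ← the anemia onset ← the nocturnal hypoxia event ← the chronic sepsis exacerbation.
Each of those chain origins has no stated cause.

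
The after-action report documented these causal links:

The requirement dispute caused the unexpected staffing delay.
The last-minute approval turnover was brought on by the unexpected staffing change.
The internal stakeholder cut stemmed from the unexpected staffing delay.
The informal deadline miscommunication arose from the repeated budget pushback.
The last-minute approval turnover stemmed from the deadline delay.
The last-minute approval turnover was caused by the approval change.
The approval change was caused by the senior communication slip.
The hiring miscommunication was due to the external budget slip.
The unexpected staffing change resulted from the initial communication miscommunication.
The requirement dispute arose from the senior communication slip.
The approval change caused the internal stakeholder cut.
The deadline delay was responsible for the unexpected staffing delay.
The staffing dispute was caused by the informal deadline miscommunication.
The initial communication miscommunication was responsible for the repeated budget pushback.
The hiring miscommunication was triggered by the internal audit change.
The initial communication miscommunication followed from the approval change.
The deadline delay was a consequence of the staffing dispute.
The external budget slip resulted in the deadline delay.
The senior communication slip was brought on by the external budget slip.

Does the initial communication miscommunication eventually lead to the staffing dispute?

There is a causal chain: the initial communication miscommunication → the repeated budget pushback → the informal deadline miscommunication → the staffing dispute.

Yes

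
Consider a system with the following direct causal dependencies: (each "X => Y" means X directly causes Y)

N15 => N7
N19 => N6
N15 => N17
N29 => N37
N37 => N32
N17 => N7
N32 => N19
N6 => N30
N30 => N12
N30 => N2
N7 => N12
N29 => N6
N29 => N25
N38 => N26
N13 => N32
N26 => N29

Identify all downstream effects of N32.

N12, N19, N2, N30, N6

Direct effects: N19.
2 steps out: N6.
3 steps out: N30.
4 steps out: N12, N2.
Not reachable from it: N38, N15, N17, N13, N26, N29, N37, N7, N25.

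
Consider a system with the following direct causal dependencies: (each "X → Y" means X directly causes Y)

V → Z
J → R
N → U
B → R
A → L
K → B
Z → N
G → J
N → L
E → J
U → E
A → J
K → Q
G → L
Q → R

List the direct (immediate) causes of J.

A, E, G

Upstream contributors include V, Z, N, U, but only A, E, G feed directly into J.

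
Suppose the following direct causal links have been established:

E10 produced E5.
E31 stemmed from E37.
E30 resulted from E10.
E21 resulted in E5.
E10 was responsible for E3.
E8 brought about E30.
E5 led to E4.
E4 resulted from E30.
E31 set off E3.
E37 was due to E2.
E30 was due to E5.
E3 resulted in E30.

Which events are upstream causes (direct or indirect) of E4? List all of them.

E10, E2, E21, E3, E30, E31, E37, E5, E8

Immediate causes of E4: E5, E30.
Further upstream: E2, E37, E21, E10, E31, E3, E8.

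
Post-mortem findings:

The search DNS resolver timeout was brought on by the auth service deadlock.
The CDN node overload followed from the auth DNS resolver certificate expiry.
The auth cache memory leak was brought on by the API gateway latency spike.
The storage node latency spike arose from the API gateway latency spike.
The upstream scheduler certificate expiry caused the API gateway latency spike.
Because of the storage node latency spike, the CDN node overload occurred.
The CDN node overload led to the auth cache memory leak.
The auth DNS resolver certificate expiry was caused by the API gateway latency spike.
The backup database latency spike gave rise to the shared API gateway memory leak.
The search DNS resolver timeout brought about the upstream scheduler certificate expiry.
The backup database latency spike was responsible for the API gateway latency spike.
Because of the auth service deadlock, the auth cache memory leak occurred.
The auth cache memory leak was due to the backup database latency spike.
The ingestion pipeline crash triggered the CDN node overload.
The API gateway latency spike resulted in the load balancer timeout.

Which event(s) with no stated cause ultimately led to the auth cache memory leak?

the auth service deadlock, the backup database latency spike, the ingestion pipeline crash

Tracing upstream from the auth cache memory leak: the auth cache memory leak ← the CDN node overload ← the ingestion pipeline crash.
A separate upstream branch: the auth cache memory leak ← the auth service deadlock.
A separate upstream branch: the auth cache memory leak ← the backup database latency spike.
Each of those chain origins has no stated cause.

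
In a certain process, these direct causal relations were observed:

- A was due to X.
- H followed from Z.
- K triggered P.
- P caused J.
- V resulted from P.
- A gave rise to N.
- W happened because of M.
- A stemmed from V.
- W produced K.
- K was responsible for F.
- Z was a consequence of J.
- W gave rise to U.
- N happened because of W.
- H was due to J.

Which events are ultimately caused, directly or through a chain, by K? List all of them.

Direct effects: P, F.
2 steps out: V, J.
3 steps out: A, Z, H.
4 steps out: N.
Not reachable from it: M, W, U, X.

A, F, H, J, N, P, V, Z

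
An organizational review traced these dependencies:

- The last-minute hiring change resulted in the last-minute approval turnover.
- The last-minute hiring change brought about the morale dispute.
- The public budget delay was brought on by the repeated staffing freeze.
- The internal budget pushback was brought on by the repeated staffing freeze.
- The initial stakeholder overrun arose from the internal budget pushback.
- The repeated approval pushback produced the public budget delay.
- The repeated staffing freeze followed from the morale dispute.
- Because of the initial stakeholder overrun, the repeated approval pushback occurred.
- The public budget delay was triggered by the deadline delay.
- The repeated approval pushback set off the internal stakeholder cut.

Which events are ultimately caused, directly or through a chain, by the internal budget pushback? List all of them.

Direct effects: the initial stakeholder overrun.
2 steps out: the repeated approval pushback.
3 steps out: the internal stakeholder cut, the public budget delay.
Not reachable from it: the last-minute hiring change, the morale dispute, the last-minute approval turnover, the repeated staffing freeze, the deadline delay.

the initial stakeholder overrun, the internal stakeholder cut, the public budget delay, the repeated approval pushback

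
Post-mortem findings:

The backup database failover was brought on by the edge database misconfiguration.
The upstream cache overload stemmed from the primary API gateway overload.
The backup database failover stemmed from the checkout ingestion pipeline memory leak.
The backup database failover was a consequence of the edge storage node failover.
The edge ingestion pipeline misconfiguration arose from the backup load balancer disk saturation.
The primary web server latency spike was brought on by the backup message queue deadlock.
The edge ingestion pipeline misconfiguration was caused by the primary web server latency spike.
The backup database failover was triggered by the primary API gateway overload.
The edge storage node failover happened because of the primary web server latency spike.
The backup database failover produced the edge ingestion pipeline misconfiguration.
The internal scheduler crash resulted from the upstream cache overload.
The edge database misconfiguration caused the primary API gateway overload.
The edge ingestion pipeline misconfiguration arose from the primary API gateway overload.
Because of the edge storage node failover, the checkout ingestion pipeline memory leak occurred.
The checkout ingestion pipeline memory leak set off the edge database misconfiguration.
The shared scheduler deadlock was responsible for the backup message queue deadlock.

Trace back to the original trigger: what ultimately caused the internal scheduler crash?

Tracing upstream from the internal scheduler crash: the internal scheduler crash ← the upstream cache overload ← the primary API gateway overload ← the edge database misconfiguration ← the checkout ingestion pipeline memory leak ← the edge storage node failover ← the primary web server latency spike ← the backup message queue deadlock ← the shared scheduler deadlock.
The shared scheduler deadlock has no stated cause, so it is the root.

the shared scheduler deadlock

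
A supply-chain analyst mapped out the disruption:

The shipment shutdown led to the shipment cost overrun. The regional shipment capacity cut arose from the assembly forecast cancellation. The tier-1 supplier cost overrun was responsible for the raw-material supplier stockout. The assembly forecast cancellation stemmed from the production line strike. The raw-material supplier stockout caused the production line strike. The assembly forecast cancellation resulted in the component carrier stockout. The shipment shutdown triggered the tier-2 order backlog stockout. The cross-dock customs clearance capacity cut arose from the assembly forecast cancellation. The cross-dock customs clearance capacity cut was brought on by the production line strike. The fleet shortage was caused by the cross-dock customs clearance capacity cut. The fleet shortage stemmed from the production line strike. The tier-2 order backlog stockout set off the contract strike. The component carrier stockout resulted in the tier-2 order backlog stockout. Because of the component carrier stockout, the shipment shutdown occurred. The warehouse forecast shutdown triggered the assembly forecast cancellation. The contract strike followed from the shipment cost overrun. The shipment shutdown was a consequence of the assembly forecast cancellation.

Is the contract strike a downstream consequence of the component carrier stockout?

There is a causal chain: the component carrier stockout → the tier-2 order backlog stockout → the contract strike.

Yes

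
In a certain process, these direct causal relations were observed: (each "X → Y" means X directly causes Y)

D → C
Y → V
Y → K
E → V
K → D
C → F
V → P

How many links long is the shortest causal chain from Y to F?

Shortest chain: Y → K → D → C → F.

4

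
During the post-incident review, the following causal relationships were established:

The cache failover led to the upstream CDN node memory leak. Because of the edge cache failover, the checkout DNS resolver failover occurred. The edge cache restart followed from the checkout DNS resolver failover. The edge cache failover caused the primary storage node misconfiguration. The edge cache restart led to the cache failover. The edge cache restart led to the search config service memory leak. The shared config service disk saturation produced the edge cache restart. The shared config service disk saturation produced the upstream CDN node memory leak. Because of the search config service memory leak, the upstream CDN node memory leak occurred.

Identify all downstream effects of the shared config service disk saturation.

Direct effects: the edge cache restart, the upstream CDN node memory leak.
2 steps out: the cache failover, the search config service memory leak.
Not reachable from it: the edge cache failover, the primary storage node misconfiguration, the checkout DNS resolver failover.

the cache failover, the edge cache restart, the search config service memory leak, the upstream CDN node memory leak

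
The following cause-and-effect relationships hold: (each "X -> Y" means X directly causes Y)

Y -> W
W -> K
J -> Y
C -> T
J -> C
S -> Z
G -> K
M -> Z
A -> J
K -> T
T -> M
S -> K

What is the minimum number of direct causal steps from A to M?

4

Shortest chain: A → J → C → T → M.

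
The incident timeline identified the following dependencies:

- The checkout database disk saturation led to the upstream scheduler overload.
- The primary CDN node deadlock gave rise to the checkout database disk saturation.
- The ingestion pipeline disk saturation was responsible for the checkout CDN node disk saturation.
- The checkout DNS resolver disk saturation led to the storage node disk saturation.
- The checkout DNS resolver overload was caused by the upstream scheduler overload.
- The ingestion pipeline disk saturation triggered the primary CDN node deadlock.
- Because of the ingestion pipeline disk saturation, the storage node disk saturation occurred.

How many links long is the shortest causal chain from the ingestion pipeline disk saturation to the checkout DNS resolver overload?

Shortest chain: the ingestion pipeline disk saturation → the primary CDN node deadlock → the checkout database disk saturation → the upstream scheduler overload → the checkout DNS resolver overload.

4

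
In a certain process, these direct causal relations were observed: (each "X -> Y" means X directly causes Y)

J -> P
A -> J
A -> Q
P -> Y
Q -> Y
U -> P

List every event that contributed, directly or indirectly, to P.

Immediate causes of P: J, U.
Further upstream: A.

A, J, U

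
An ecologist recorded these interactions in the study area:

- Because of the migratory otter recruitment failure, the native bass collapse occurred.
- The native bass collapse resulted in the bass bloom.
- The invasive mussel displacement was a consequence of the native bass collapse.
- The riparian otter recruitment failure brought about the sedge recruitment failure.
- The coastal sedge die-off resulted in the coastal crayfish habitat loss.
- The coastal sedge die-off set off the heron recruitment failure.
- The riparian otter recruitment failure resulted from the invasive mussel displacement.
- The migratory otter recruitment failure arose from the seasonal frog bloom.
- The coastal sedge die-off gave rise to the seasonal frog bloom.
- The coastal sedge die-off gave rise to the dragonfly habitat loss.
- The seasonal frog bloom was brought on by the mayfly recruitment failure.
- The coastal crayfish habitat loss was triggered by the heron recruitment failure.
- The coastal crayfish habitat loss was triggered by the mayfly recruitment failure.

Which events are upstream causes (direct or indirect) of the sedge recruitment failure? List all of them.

the coastal sedge die-off, the invasive mussel displacement, the mayfly recruitment failure, the migratory otter recruitment failure, the native bass collapse, the riparian otter recruitment failure, the seasonal frog bloom

Immediate cause of the sedge recruitment failure: the riparian otter recruitment failure.
Further upstream: the coastal sedge die-off, the mayfly recruitment failure, the seasonal frog bloom, the migratory otter recruitment failure, the native bass collapse, the invasive mussel displacement.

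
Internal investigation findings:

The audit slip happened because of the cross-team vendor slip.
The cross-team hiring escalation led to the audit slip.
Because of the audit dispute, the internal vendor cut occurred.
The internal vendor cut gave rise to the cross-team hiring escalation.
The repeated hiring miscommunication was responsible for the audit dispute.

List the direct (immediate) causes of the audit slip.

Upstream contributors include the repeated hiring miscommunication, the audit dispute, the internal vendor cut, but only the cross-team hiring escalation, the cross-team vendor slip feed directly into the audit slip.

the cross-team hiring escalation, the cross-team vendor slip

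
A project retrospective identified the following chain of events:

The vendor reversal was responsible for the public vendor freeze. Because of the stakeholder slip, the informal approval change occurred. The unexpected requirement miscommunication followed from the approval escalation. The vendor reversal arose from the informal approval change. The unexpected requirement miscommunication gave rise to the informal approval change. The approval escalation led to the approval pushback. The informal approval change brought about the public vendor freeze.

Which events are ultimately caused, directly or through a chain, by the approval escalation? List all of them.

Direct effects: the approval pushback, the unexpected requirement miscommunication.
2 steps out: the informal approval change.
3 steps out: the vendor reversal, the public vendor freeze.
Not reachable from it: the stakeholder slip.

the approval pushback, the informal approval change, the public vendor freeze, the unexpected requirement miscommunication, the vendor reversal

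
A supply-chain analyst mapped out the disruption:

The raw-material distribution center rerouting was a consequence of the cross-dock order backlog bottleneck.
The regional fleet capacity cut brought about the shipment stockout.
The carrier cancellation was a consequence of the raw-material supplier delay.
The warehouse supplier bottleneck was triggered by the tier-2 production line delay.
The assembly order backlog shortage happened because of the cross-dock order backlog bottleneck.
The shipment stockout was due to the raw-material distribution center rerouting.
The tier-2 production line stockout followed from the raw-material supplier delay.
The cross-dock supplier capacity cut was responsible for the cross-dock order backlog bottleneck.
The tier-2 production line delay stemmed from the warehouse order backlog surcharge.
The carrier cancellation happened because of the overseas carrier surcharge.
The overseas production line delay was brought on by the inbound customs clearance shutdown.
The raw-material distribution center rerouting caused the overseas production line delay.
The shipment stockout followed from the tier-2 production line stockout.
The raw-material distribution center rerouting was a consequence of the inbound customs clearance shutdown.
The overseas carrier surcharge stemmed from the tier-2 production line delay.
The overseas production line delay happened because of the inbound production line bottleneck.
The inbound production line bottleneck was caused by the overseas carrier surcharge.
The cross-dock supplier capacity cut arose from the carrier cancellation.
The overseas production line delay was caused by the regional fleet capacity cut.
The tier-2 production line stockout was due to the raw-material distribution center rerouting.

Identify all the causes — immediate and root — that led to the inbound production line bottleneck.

Immediate cause of the inbound production line bottleneck: the overseas carrier surcharge.
Further upstream: the warehouse order backlog surcharge, the tier-2 production line delay.

the overseas carrier surcharge, the tier-2 production line delay, the warehouse order backlog surcharge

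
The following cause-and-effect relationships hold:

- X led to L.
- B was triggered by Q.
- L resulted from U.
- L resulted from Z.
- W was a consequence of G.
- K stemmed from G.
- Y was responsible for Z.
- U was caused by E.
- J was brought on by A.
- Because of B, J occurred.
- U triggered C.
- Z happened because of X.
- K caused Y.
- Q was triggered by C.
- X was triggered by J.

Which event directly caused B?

Upstream contributors include E, U, C, but only Q feeds directly into B.

Q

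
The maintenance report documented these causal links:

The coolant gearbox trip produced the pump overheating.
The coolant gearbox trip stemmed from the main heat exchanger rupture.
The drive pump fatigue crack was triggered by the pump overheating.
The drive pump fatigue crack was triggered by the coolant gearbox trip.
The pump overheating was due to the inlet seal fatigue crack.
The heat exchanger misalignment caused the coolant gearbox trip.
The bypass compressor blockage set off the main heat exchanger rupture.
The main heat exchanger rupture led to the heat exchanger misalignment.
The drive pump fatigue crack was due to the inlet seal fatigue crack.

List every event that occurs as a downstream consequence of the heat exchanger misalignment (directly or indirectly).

Direct effects: the coolant gearbox trip.
2 steps out: the pump overheating, the drive pump fatigue crack.
Not reachable from it: the bypass compressor blockage, the main heat exchanger rupture, the inlet seal fatigue crack.

the coolant gearbox trip, the drive pump fatigue crack, the pump overheating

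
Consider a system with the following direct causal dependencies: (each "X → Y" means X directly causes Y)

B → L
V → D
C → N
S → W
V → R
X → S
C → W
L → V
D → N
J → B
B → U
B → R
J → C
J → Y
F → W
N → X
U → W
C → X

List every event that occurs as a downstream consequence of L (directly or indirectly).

Direct effects: V.
2 steps out: R, D.
3 steps out: N.
4 steps out: X.
5 steps out: S.
6 steps out: W.
Not reachable from it: J, Y, B, F, U, C.

D, N, R, S, V, W, X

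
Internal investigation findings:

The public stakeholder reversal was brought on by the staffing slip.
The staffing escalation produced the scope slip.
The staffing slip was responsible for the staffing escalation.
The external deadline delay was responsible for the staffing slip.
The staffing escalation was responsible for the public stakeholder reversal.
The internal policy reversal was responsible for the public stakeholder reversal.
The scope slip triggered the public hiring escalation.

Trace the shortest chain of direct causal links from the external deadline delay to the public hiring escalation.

the external deadline delay → the staffing slip
the staffing slip → the staffing escalation
the staffing escalation → the scope slip
the scope slip → the public hiring escalation
Length: 4 steps.

the external deadline delay → the staffing slip → the staffing escalation → the scope slip → the public hiring escalation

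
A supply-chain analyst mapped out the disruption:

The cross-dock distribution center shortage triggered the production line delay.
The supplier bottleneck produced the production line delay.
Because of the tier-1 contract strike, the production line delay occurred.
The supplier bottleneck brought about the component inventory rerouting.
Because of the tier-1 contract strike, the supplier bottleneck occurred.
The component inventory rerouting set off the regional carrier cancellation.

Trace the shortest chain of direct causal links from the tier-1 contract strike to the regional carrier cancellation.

the tier-1 contract strike → the supplier bottleneck
the supplier bottleneck → the component inventory rerouting
the component inventory rerouting → the regional carrier cancellation
Length: 3 steps.

the tier-1 contract strike → the supplier bottleneck → the component inventory rerouting → the regional carrier cancellation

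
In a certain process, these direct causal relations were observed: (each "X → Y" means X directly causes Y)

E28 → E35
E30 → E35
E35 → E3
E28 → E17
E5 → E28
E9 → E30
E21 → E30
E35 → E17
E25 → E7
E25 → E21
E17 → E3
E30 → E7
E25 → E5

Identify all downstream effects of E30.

Direct effects: E35, E7.
2 steps out: E17, E3.
Not reachable from it: E25, E21, E5, E28, E9.

E17, E3, E35, E7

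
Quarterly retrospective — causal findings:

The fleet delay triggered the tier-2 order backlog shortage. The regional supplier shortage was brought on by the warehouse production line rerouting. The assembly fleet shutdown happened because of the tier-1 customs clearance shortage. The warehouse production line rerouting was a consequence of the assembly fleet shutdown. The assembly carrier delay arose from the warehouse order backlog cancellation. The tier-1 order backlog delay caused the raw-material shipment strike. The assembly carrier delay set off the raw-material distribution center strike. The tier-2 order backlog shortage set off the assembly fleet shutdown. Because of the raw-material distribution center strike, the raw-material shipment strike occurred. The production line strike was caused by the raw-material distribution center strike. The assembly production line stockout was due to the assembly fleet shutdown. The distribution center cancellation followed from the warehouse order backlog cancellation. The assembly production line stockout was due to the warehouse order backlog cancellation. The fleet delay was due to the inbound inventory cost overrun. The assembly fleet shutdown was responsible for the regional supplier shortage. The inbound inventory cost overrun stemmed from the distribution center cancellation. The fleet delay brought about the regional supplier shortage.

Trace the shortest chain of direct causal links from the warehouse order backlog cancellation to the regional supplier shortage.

the warehouse order backlog cancellation → the distribution center cancellation → the inbound inventory cost overrun → the fleet delay → the regional supplier shortage

the warehouse order backlog cancellation → the distribution center cancellation
the distribution center cancellation → the inbound inventory cost overrun
the inbound inventory cost overrun → the fleet delay
the fleet delay → the regional supplier shortage
Length: 4 steps.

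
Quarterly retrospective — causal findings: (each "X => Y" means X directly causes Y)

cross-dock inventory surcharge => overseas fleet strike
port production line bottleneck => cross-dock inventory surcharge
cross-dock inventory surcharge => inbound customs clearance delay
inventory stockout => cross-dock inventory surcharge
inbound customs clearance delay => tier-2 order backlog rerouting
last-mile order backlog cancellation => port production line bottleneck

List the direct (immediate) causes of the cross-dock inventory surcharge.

Upstream contributors include the last-mile order backlog cancellation, but only the inventory stockout, the port production line bottleneck feed directly into the cross-dock inventory surcharge.

the inventory stockout, the port production line bottleneck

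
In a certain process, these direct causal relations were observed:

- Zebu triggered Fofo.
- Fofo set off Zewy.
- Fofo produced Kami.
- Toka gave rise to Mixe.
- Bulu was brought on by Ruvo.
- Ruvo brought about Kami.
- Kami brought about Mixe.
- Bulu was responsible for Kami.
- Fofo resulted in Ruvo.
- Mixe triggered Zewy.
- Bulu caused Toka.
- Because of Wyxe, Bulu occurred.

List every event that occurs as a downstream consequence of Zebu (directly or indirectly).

Bulu, Fofo, Kami, Mixe, Ruvo, Toka, Zewy

Direct effects: Fofo.
2 steps out: Ruvo, Kami, Zewy.
3 steps out: Bulu, Mixe.
4 steps out: Toka.
Not reachable from it: Wyxe.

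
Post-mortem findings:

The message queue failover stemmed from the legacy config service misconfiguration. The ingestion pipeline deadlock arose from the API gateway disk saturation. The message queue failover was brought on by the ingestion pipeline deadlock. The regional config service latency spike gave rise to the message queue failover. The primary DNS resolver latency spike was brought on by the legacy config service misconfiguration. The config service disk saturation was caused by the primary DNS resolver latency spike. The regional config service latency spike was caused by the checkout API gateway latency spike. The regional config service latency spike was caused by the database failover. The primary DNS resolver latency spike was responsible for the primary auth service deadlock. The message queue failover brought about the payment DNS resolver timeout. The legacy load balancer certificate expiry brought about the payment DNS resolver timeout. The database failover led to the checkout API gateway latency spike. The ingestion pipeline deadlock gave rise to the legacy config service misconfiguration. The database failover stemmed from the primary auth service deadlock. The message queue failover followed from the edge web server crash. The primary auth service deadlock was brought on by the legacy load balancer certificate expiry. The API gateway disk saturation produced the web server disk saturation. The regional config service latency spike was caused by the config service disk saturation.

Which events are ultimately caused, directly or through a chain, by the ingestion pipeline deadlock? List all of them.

Direct effects: the legacy config service misconfiguration, the message queue failover.
2 steps out: the primary DNS resolver latency spike, the payment DNS resolver timeout.
3 steps out: the primary auth service deadlock, the config service disk saturation.
4 steps out: the database failover, the regional config service latency spike.
5 steps out: the checkout API gateway latency spike.
Not reachable from it: the legacy load balancer certificate expiry, the API gateway disk saturation, the edge web server crash, the web server disk saturation.

the checkout API gateway latency spike, the config service disk saturation, the database failover, the legacy config service misconfiguration, the message queue failover, the payment DNS resolver timeout, the primary DNS resolver latency spike, the primary auth service deadlock, the regional config service latency spike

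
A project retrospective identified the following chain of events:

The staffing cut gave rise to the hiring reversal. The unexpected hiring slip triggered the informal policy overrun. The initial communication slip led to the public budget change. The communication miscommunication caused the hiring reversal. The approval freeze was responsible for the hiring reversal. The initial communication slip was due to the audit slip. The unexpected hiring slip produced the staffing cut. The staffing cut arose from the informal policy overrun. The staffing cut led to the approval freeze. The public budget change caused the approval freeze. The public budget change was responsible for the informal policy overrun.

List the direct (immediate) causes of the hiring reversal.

Upstream contributors include the unexpected hiring slip, the audit slip, the initial communication slip, the public budget change, the informal policy overrun, but only the approval freeze, the communication miscommunication, the staffing cut feed directly into the hiring reversal.

the approval freeze, the communication miscommunication, the staffing cut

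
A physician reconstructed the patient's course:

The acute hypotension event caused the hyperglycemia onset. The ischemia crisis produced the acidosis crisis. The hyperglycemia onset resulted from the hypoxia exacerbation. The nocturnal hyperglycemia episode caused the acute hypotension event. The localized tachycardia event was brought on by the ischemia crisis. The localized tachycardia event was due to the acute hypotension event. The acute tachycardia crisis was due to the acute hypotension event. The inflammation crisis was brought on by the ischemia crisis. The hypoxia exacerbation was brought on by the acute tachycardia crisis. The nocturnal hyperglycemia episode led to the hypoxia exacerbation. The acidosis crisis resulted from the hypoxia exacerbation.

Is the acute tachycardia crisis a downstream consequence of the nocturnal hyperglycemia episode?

There is a causal chain: the nocturnal hyperglycemia episode → the acute hypotension event → the acute tachycardia crisis.

Yes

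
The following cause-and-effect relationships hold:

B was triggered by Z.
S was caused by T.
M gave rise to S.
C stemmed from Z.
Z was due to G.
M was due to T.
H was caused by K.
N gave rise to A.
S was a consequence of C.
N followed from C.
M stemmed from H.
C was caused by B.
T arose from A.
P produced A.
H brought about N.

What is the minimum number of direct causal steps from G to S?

Shortest chain: G → Z → C → S.

3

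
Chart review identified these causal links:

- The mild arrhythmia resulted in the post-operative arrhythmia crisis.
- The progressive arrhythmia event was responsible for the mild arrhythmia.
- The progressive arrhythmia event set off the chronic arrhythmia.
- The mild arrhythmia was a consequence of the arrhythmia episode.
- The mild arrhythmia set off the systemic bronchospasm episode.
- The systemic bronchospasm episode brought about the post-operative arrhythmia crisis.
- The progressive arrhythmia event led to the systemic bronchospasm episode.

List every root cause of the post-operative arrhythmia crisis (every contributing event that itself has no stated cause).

Tracing upstream from the post-operative arrhythmia crisis: the post-operative arrhythmia crisis ← the mild arrhythmia ← the progressive arrhythmia event.
A separate upstream branch: the post-operative arrhythmia crisis ← the mild arrhythmia ← the arrhythmia episode.
Each of those chain origins has no stated cause.

the arrhythmia episode, the progressive arrhythmia event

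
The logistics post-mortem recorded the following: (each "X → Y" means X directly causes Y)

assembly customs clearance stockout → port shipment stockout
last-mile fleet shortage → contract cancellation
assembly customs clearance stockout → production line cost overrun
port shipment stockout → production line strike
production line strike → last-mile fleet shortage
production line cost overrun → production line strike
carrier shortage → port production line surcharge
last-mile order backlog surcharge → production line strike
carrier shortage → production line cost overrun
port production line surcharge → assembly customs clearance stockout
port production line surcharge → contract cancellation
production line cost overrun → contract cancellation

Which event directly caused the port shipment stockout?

Upstream contributors include the carrier shortage, the port production line surcharge, but only the assembly customs clearance stockout feeds directly into the port shipment stockout.

the assembly customs clearance stockout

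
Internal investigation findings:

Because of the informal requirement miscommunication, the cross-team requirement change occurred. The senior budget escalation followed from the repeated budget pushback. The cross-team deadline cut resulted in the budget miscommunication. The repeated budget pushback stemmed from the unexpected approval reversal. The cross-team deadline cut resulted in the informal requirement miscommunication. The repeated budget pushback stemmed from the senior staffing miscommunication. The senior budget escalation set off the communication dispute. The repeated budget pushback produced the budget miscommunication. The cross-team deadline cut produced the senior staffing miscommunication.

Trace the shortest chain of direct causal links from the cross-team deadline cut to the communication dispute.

the cross-team deadline cut → the senior staffing miscommunication
the senior staffing miscommunication → the repeated budget pushback
the repeated budget pushback → the senior budget escalation
the senior budget escalation → the communication dispute
Length: 4 steps.

the cross-team deadline cut → the senior staffing miscommunication → the repeated budget pushback → the senior budget escalation → the communication dispute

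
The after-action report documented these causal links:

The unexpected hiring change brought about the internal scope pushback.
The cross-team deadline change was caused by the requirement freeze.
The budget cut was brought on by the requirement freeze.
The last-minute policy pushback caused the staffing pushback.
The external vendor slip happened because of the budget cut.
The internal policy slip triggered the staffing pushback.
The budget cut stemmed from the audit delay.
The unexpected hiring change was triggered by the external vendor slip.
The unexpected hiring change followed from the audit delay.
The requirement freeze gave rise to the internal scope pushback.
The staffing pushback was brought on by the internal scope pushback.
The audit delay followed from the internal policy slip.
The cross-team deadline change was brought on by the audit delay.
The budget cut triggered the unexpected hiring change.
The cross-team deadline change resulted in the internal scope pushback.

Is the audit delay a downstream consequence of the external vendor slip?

No

The external vendor slip leads to the unexpected hiring change, the internal scope pushback, the staffing pushback; the audit delay is not among them.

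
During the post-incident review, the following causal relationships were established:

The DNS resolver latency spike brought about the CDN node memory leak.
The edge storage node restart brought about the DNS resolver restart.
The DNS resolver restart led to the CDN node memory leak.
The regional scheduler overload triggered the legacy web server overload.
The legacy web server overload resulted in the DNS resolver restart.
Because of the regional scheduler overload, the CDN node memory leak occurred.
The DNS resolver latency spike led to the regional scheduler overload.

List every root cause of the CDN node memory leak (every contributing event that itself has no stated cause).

the DNS resolver latency spike, the edge storage node restart

Tracing upstream from the CDN node memory leak: the CDN node memory leak ← the DNS resolver latency spike.
A separate upstream branch: the CDN node memory leak ← the DNS resolver restart ← the edge storage node restart.
Each of those chain origins has no stated cause.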